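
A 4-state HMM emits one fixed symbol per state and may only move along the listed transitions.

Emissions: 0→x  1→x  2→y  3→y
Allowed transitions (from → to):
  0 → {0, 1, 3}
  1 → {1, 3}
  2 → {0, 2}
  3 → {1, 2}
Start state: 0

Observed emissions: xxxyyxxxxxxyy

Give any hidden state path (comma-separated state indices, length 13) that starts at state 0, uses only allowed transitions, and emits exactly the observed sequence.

  t0 'x' -> {0,1}, take 0 (start)
  t1 'x' -> {0,1}, take 0 (0->0 ok)
  t2 'x' -> {0,1}, take 1 (0->1 ok)
  t3 'y' -> {2,3}, take 3 (1->3 ok)
  t4 'y' -> {2,3}, take 2 (3->2 ok)
  t5 'x' -> {0,1}, take 0 (2->0 ok)
  t6 'x' -> {0,1}, take 0 (0->0 ok)
  t7 'x' -> {0,1}, take 0 (0->0 ok)
  t8 'x' -> {0,1}, take 1 (0->1 ok)
  t9 'x' -> {0,1}, take 1 (1->1 ok)
  t10 'x' -> {0,1}, take 1 (1->1 ok)
  t11 'y' -> {2,3}, take 3 (1->3 ok)
  t12 'y' -> {2,3}, take 2 (3->2 ok)

0,0,1,3,2,0,0,0,1,1,1,3,2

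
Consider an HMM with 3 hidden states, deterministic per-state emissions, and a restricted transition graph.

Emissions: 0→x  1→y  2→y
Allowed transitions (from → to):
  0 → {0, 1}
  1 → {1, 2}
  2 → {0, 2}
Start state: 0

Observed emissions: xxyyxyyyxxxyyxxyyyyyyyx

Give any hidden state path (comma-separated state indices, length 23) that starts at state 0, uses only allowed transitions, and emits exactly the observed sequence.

0,0,1,2,0,1,1,2,0,0,0,1,2,0,0,1,1,1,2,2,2,2,0

  t0 'x' -> {0}, take 0 (start)
  t1 'x' -> {0}, take 0 (0->0 ok)
  t2 'y' -> {1,2}, take 1 (0->1 ok)
  t3 'y' -> {1,2}, take 2 (1->2 ok)
  t4 'x' -> {0}, take 0 (2->0 ok)
  t5 'y' -> {1,2}, take 1 (0->1 ok)
  t6 'y' -> {1,2}, take 1 (1->1 ok)
  t7 'y' -> {1,2}, take 2 (1->2 ok)
  t8 'x' -> {0}, take 0 (2->0 ok)
  t9 'x' -> {0}, take 0 (0->0 ok)
  t10 'x' -> {0}, take 0 (0->0 ok)
  t11 'y' -> {1,2}, take 1 (0->1 ok)
  t12 'y' -> {1,2}, take 2 (1->2 ok)
  t13 'x' -> {0}, take 0 (2->0 ok)
  t14 'x' -> {0}, take 0 (0->0 ok)
  t15 'y' -> {1,2}, take 1 (0->1 ok)
  t16 'y' -> {1,2}, take 1 (1->1 ok)
  t17 'y' -> {1,2}, take 1 (1->1 ok)
  t18 'y' -> {1,2}, take 2 (1->2 ok)
  t19 'y' -> {1,2}, take 2 (2->2 ok)
  t20 'y' -> {1,2}, take 2 (2->2 ok)
  t21 'y' -> {1,2}, take 2 (2->2 ok)
  t22 'x' -> {0}, take 0 (2->0 ok)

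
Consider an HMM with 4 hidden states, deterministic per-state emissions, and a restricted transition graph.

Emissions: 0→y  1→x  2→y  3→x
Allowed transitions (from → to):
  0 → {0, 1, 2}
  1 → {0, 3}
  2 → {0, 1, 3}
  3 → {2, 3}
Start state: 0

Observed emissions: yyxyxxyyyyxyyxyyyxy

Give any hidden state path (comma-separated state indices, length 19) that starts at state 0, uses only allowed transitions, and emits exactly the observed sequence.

0,2,3,2,3,3,2,0,2,0,1,0,0,1,0,0,2,1,0

  pos 0: y in {0,2}, choose 0; start
  pos 1: y in {0,2}, choose 2; 0->2 ok
  pos 2: x in {1,3}, choose 3; 2->3 ok
  pos 3: y in {0,2}, choose 2; 3->2 ok
  pos 4: x in {1,3}, choose 3; 2->3 ok
  pos 5: x in {1,3}, choose 3; 3->3 ok
  pos 6: y in {0,2}, choose 2; 3->2 ok
  pos 7: y in {0,2}, choose 0; 2->0 ok
  pos 8: y in {0,2}, choose 2; 0->2 ok
  pos 9: y in {0,2}, choose 0; 2->0 ok
  pos 10: x in {1,3}, choose 1; 0->1 ok
  pos 11: y in {0,2}, choose 0; 1->0 ok
  pos 12: y in {0,2}, choose 0; 0->0 ok
  pos 13: x in {1,3}, choose 1; 0->1 ok
  pos 14: y in {0,2}, choose 0; 1->0 ok
  pos 15: y in {0,2}, choose 0; 0->0 ok
  pos 16: y in {0,2}, choose 2; 0->2 ok
  pos 17: x in {1,3}, choose 1; 2->1 ok
  pos 18: y in {0,2}, choose 0; 1->0 ok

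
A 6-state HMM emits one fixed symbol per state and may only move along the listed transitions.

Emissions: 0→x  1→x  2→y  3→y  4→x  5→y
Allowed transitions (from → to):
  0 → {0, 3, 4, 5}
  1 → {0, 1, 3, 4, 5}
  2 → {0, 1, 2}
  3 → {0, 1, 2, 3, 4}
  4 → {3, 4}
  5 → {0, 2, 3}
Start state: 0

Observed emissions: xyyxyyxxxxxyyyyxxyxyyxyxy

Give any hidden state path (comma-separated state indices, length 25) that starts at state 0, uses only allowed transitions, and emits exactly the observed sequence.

0,3,3,0,5,2,0,4,4,4,4,3,3,2,2,0,0,3,1,5,3,1,3,4,3

  pos 0: x in {0,1,4}, choose 0; start
  pos 1: y in {2,3,5}, choose 3; 0->3 ok
  pos 2: y in {2,3,5}, choose 3; 3->3 ok
  pos 3: x in {0,1,4}, choose 0; 3->0 ok
  pos 4: y in {2,3,5}, choose 5; 0->5 ok
  pos 5: y in {2,3,5}, choose 2; 5->2 ok
  pos 6: x in {0,1,4}, choose 0; 2->0 ok
  pos 7: x in {0,1,4}, choose 4; 0->4 ok
  pos 8: x in {0,1,4}, choose 4; 4->4 ok
  pos 9: x in {0,1,4}, choose 4; 4->4 ok
  pos 10: x in {0,1,4}, choose 4; 4->4 ok
  pos 11: y in {2,3,5}, choose 3; 4->3 ok
  pos 12: y in {2,3,5}, choose 3; 3->3 ok
  pos 13: y in {2,3,5}, choose 2; 3->2 ok
  pos 14: y in {2,3,5}, choose 2; 2->2 ok
  pos 15: x in {0,1,4}, choose 0; 2->0 ok
  pos 16: x in {0,1,4}, choose 0; 0->0 ok
  pos 17: y in {2,3,5}, choose 3; 0->3 ok
  pos 18: x in {0,1,4}, choose 1; 3->1 ok
  pos 19: y in {2,3,5}, choose 5; 1->5 ok
  pos 20: y in {2,3,5}, choose 3; 5->3 ok
  pos 21: x in {0,1,4}, choose 1; 3->1 ok
  pos 22: y in {2,3,5}, choose 3; 1->3 ok
  pos 23: x in {0,1,4}, choose 4; 3->4 ok
  pos 24: y in {2,3,5}, choose 3; 4->3 ok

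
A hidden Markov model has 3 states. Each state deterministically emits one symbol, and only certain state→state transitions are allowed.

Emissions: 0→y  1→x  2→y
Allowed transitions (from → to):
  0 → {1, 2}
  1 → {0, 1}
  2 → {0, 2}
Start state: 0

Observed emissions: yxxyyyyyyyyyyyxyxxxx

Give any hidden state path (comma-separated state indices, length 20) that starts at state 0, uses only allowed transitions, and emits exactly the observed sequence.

0,1,1,0,2,0,2,2,2,0,2,2,2,0,1,0,1,1,1,1

  0: obs=y cand={0,2} pick 0 [start]
  1: obs=x cand={1} pick 1 [0->1 ok]
  2: obs=x cand={1} pick 1 [1->1 ok]
  3: obs=y cand={0,2} pick 0 [1->0 ok]
  4: obs=y cand={0,2} pick 2 [0->2 ok]
  5: obs=y cand={0,2} pick 0 [2->0 ok]
  6: obs=y cand={0,2} pick 2 [0->2 ok]
  7: obs=y cand={0,2} pick 2 [2->2 ok]
  8: obs=y cand={0,2} pick 2 [2->2 ok]
  9: obs=y cand={0,2} pick 0 [2->0 ok]
  10: obs=y cand={0,2} pick 2 [0->2 ok]
  11: obs=y cand={0,2} pick 2 [2->2 ok]
  12: obs=y cand={0,2} pick 2 [2->2 ok]
  13: obs=y cand={0,2} pick 0 [2->0 ok]
  14: obs=x cand={1} pick 1 [0->1 ok]
  15: obs=y cand={0,2} pick 0 [1->0 ok]
  16: obs=x cand={1} pick 1 [0->1 ok]
  17: obs=x cand={1} pick 1 [1->1 ok]
  18: obs=x cand={1} pick 1 [1->1 ok]
  19: obs=x cand={1} pick 1 [1->1 ok]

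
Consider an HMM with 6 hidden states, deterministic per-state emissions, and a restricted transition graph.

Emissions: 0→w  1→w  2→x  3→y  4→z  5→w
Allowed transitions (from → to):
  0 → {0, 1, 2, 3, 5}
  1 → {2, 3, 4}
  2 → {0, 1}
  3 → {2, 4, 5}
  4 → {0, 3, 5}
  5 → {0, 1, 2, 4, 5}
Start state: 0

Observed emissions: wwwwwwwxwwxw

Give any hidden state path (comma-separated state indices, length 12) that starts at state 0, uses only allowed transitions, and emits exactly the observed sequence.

  t0 'w' -> {0,1,5}, take 0 (start)
  t1 'w' -> {0,1,5}, take 5 (0->5 ok)
  t2 'w' -> {0,1,5}, take 0 (5->0 ok)
  t3 'w' -> {0,1,5}, take 5 (0->5 ok)
  t4 'w' -> {0,1,5}, take 5 (5->5 ok)
  t5 'w' -> {0,1,5}, take 0 (5->0 ok)
  t6 'w' -> {0,1,5}, take 1 (0->1 ok)
  t7 'x' -> {2}, take 2 (1->2 ok)
  t8 'w' -> {0,1,5}, take 0 (2->0 ok)
  t9 'w' -> {0,1,5}, take 5 (0->5 ok)
  t10 'x' -> {2}, take 2 (5->2 ok)
  t11 'w' -> {0,1,5}, take 0 (2->0 ok)

0,5,0,5,5,0,1,2,0,5,2,0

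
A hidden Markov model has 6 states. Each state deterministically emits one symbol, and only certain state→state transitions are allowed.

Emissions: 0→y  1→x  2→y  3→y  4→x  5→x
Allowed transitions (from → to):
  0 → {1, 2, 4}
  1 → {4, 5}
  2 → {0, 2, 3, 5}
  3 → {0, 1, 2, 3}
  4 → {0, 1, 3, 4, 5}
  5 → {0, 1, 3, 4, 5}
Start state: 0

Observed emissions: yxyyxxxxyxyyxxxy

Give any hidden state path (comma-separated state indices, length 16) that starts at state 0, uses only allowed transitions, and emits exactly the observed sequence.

0,4,3,3,1,5,1,4,0,4,3,2,5,5,5,3

  0: obs=y cand={0,2,3} pick 0 [start]
  1: obs=x cand={1,4,5} pick 4 [0->4 ok]
  2: obs=y cand={0,2,3} pick 3 [4->3 ok]
  3: obs=y cand={0,2,3} pick 3 [3->3 ok]
  4: obs=x cand={1,4,5} pick 1 [3->1 ok]
  5: obs=x cand={1,4,5} pick 5 [1->5 ok]
  6: obs=x cand={1,4,5} pick 1 [5->1 ok]
  7: obs=x cand={1,4,5} pick 4 [1->4 ok]
  8: obs=y cand={0,2,3} pick 0 [4->0 ok]
  9: obs=x cand={1,4,5} pick 4 [0->4 ok]
  10: obs=y cand={0,2,3} pick 3 [4->3 ok]
  11: obs=y cand={0,2,3} pick 2 [3->2 ok]
  12: obs=x cand={1,4,5} pick 5 [2->5 ok]
  13: obs=x cand={1,4,5} pick 5 [5->5 ok]
  14: obs=x cand={1,4,5} pick 5 [5->5 ok]
  15: obs=y cand={0,2,3} pick 3 [5->3 ok]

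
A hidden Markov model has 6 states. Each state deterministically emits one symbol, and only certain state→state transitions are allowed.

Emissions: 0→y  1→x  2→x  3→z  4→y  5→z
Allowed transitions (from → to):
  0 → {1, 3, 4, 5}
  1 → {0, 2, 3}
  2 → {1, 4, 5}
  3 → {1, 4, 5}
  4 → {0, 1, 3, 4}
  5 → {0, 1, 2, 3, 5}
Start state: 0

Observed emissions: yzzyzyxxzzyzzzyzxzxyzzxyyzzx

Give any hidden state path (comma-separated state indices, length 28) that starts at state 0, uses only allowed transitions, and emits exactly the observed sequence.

0,5,3,4,3,4,1,2,5,3,4,3,5,5,0,3,1,3,1,0,5,5,2,4,0,5,5,2

  0: obs=y cand={0,4} pick 0 [start]
  1: obs=z cand={3,5} pick 5 [0->5 ok]
  2: obs=z cand={3,5} pick 3 [5->3 ok]
  3: obs=y cand={0,4} pick 4 [3->4 ok]
  4: obs=z cand={3,5} pick 3 [4->3 ok]
  5: obs=y cand={0,4} pick 4 [3->4 ok]
  6: obs=x cand={1,2} pick 1 [4->1 ok]
  7: obs=x cand={1,2} pick 2 [1->2 ok]
  8: obs=z cand={3,5} pick 5 [2->5 ok]
  9: obs=z cand={3,5} pick 3 [5->3 ok]
  10: obs=y cand={0,4} pick 4 [3->4 ok]
  11: obs=z cand={3,5} pick 3 [4->3 ok]
  12: obs=z cand={3,5} pick 5 [3->5 ok]
  13: obs=z cand={3,5} pick 5 [5->5 ok]
  14: obs=y cand={0,4} pick 0 [5->0 ok]
  15: obs=z cand={3,5} pick 3 [0->3 ok]
  16: obs=x cand={1,2} pick 1 [3->1 ok]
  17: obs=z cand={3,5} pick 3 [1->3 ok]
  18: obs=x cand={1,2} pick 1 [3->1 ok]
  19: obs=y cand={0,4} pick 0 [1->0 ok]
  20: obs=z cand={3,5} pick 5 [0->5 ok]
  21: obs=z cand={3,5} pick 5 [5->5 ok]
  22: obs=x cand={1,2} pick 2 [5->2 ok]
  23: obs=y cand={0,4} pick 4 [2->4 ok]
  24: obs=y cand={0,4} pick 0 [4->0 ok]
  25: obs=z cand={3,5} pick 5 [0->5 ok]
  26: obs=z cand={3,5} pick 5 [5->5 ok]
  27: obs=x cand={1,2} pick 2 [5->2 ok]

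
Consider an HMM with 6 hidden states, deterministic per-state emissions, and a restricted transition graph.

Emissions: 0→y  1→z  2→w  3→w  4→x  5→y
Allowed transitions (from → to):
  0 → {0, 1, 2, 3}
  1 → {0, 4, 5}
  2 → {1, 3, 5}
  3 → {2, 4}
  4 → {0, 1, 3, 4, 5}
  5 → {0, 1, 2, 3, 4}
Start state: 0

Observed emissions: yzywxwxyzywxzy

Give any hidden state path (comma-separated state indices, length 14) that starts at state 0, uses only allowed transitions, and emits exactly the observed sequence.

0,1,0,3,4,3,4,0,1,0,3,4,1,0

  0: obs=y cand={0,5} pick 0 [start]
  1: obs=z cand={1} pick 1 [0->1 ok]
  2: obs=y cand={0,5} pick 0 [1->0 ok]
  3: obs=w cand={2,3} pick 3 [0->3 ok]
  4: obs=x cand={4} pick 4 [3->4 ok]
  5: obs=w cand={2,3} pick 3 [4->3 ok]
  6: obs=x cand={4} pick 4 [3->4 ok]
  7: obs=y cand={0,5} pick 0 [4->0 ok]
  8: obs=z cand={1} pick 1 [0->1 ok]
  9: obs=y cand={0,5} pick 0 [1->0 ok]
  10: obs=w cand={2,3} pick 3 [0->3 ok]
  11: obs=x cand={4} pick 4 [3->4 ok]
  12: obs=z cand={1} pick 1 [4->1 ok]
  13: obs=y cand={0,5} pick 0 [1->0 ok]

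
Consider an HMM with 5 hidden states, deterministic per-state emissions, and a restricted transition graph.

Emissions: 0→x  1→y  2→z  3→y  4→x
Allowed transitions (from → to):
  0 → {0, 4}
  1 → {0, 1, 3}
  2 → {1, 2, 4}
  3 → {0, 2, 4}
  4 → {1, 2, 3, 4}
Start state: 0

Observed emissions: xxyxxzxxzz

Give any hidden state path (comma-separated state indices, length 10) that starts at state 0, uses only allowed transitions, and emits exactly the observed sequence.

0,4,1,0,4,2,4,4,2,2

  t0 'x' -> {0,4}, take 0 (start)
  t1 'x' -> {0,4}, take 4 (0->4 ok)
  t2 'y' -> {1,3}, take 1 (4->1 ok)
  t3 'x' -> {0,4}, take 0 (1->0 ok)
  t4 'x' -> {0,4}, take 4 (0->4 ok)
  t5 'z' -> {2}, take 2 (4->2 ok)
  t6 'x' -> {0,4}, take 4 (2->4 ok)
  t7 'x' -> {0,4}, take 4 (4->4 ok)
  t8 'z' -> {2}, take 2 (4->2 ok)
  t9 'z' -> {2}, take 2 (2->2 ok)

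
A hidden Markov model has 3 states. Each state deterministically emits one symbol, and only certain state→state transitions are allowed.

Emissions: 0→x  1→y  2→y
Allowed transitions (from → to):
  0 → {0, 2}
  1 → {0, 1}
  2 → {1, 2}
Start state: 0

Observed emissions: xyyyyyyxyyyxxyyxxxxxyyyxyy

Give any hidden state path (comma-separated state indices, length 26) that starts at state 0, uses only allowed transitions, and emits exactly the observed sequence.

0,2,2,2,2,2,1,0,2,1,1,0,0,2,1,0,0,0,0,0,2,1,1,0,2,2

  t0 'x' -> {0}, take 0 (start)
  t1 'y' -> {1,2}, take 2 (0->2 ok)
  t2 'y' -> {1,2}, take 2 (2->2 ok)
  t3 'y' -> {1,2}, take 2 (2->2 ok)
  t4 'y' -> {1,2}, take 2 (2->2 ok)
  t5 'y' -> {1,2}, take 2 (2->2 ok)
  t6 'y' -> {1,2}, take 1 (2->1 ok)
  t7 'x' -> {0}, take 0 (1->0 ok)
  t8 'y' -> {1,2}, take 2 (0->2 ok)
  t9 'y' -> {1,2}, take 1 (2->1 ok)
  t10 'y' -> {1,2}, take 1 (1->1 ok)
  t11 'x' -> {0}, take 0 (1->0 ok)
  t12 'x' -> {0}, take 0 (0->0 ok)
  t13 'y' -> {1,2}, take 2 (0->2 ok)
  t14 'y' -> {1,2}, take 1 (2->1 ok)
  t15 'x' -> {0}, take 0 (1->0 ok)
  t16 'x' -> {0}, take 0 (0->0 ok)
  t17 'x' -> {0}, take 0 (0->0 ok)
  t18 'x' -> {0}, take 0 (0->0 ok)
  t19 'x' -> {0}, take 0 (0->0 ok)
  t20 'y' -> {1,2}, take 2 (0->2 ok)
  t21 'y' -> {1,2}, take 1 (2->1 ok)
  t22 'y' -> {1,2}, take 1 (1->1 ok)
  t23 'x' -> {0}, take 0 (1->0 ok)
  t24 'y' -> {1,2}, take 2 (0->2 ok)
  t25 'y' -> {1,2}, take 2 (2->2 ok)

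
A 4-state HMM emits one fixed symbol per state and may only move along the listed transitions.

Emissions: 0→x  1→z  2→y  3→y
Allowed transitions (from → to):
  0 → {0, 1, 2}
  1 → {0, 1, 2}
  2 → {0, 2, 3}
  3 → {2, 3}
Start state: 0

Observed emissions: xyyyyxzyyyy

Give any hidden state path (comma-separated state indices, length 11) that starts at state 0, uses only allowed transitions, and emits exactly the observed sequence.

0,2,3,3,2,0,1,2,3,2,3

  [0] x  {0}  => 0  start
  [1] y  {2,3}  => 2  0->2 ok
  [2] y  {2,3}  => 3  2->3 ok
  [3] y  {2,3}  => 3  3->3 ok
  [4] y  {2,3}  => 2  3->2 ok
  [5] x  {0}  => 0  2->0 ok
  [6] z  {1}  => 1  0->1 ok
  [7] y  {2,3}  => 2  1->2 ok
  [8] y  {2,3}  => 3  2->3 ok
  [9] y  {2,3}  => 2  3->2 ok
  [10] y  {2,3}  => 3  2->3 ok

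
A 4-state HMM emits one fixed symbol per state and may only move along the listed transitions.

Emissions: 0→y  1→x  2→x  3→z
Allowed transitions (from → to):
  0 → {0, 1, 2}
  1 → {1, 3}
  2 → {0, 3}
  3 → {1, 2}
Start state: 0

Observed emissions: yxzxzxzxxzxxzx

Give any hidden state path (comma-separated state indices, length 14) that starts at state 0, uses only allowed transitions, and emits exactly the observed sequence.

  t0 'y' -> {0}, take 0 (start)
  t1 'x' -> {1,2}, take 2 (0->2 ok)
  t2 'z' -> {3}, take 3 (2->3 ok)
  t3 'x' -> {1,2}, take 1 (3->1 ok)
  t4 'z' -> {3}, take 3 (1->3 ok)
  t5 'x' -> {1,2}, take 1 (3->1 ok)
  t6 'z' -> {3}, take 3 (1->3 ok)
  t7 'x' -> {1,2}, take 1 (3->1 ok)
  t8 'x' -> {1,2}, take 1 (1->1 ok)
  t9 'z' -> {3}, take 3 (1->3 ok)
  t10 'x' -> {1,2}, take 1 (3->1 ok)
  t11 'x' -> {1,2}, take 1 (1->1 ok)
  t12 'z' -> {3}, take 3 (1->3 ok)
  t13 'x' -> {1,2}, take 1 (3->1 ok)

0,2,3,1,3,1,3,1,1,3,1,1,3,1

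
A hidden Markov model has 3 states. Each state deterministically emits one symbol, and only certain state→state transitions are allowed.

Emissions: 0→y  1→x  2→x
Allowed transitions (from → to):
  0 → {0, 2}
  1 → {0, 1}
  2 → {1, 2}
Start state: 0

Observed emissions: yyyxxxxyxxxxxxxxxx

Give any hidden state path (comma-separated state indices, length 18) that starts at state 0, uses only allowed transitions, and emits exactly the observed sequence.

0,0,0,2,2,2,1,0,2,2,2,2,1,1,1,1,1,1

  [0] y  {0}  => 0  start
  [1] y  {0}  => 0  0->0 ok
  [2] y  {0}  => 0  0->0 ok
  [3] x  {1,2}  => 2  0->2 ok
  [4] x  {1,2}  => 2  2->2 ok
  [5] x  {1,2}  => 2  2->2 ok
  [6] x  {1,2}  => 1  2->1 ok
  [7] y  {0}  => 0  1->0 ok
  [8] x  {1,2}  => 2  0->2 ok
  [9] x  {1,2}  => 2  2->2 ok
  [10] x  {1,2}  => 2  2->2 ok
  [11] x  {1,2}  => 2  2->2 ok
  [12] x  {1,2}  => 1  2->1 ok
  [13] x  {1,2}  => 1  1->1 ok
  [14] x  {1,2}  => 1  1->1 ok
  [15] x  {1,2}  => 1  1->1 ok
  [16] x  {1,2}  => 1  1->1 ok
  [17] x  {1,2}  => 1  1->1 ok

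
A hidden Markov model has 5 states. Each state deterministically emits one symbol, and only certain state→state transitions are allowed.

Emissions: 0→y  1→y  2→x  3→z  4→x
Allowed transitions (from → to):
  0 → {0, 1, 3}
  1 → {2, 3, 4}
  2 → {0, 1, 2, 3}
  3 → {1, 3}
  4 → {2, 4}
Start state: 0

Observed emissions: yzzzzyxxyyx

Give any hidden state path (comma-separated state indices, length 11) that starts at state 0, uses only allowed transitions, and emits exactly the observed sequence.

  pos 0: y in {0,1}, choose 0; start
  pos 1: z in {3}, choose 3; 0->3 ok
  pos 2: z in {3}, choose 3; 3->3 ok
  pos 3: z in {3}, choose 3; 3->3 ok
  pos 4: z in {3}, choose 3; 3->3 ok
  pos 5: y in {0,1}, choose 1; 3->1 ok
  pos 6: x in {2,4}, choose 2; 1->2 ok
  pos 7: x in {2,4}, choose 2; 2->2 ok
  pos 8: y in {0,1}, choose 0; 2->0 ok
  pos 9: y in {0,1}, choose 1; 0->1 ok
  pos 10: x in {2,4}, choose 4; 1->4 ok

0,3,3,3,3,1,2,2,0,1,4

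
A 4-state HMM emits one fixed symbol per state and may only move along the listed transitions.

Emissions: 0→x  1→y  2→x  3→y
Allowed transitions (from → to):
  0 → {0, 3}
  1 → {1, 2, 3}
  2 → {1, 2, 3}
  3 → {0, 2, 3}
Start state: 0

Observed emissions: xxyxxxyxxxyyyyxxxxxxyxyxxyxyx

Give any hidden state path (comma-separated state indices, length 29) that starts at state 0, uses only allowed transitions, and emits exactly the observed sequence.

  [0] x  {0,2}  => 0  start
  [1] x  {0,2}  => 0  0->0 ok
  [2] y  {1,3}  => 3  0->3 ok
  [3] x  {0,2}  => 0  3->0 ok
  [4] x  {0,2}  => 0  0->0 ok
  [5] x  {0,2}  => 0  0->0 ok
  [6] y  {1,3}  => 3  0->3 ok
  [7] x  {0,2}  => 2  3->2 ok
  [8] x  {0,2}  => 2  2->2 ok
  [9] x  {0,2}  => 2  2->2 ok
  [10] y  {1,3}  => 1  2->1 ok
  [11] y  {1,3}  => 1  1->1 ok
  [12] y  {1,3}  => 1  1->1 ok
  [13] y  {1,3}  => 3  1->3 ok
  [14] x  {0,2}  => 0  3->0 ok
  [15] x  {0,2}  => 0  0->0 ok
  [16] x  {0,2}  => 0  0->0 ok
  [17] x  {0,2}  => 0  0->0 ok
  [18] x  {0,2}  => 0  0->0 ok
  [19] x  {0,2}  => 0  0->0 ok
  [20] y  {1,3}  => 3  0->3 ok
  [21] x  {0,2}  => 0  3->0 ok
  [22] y  {1,3}  => 3  0->3 ok
  [23] x  {0,2}  => 2  3->2 ok
  [24] x  {0,2}  => 2  2->2 ok
  [25] y  {1,3}  => 1  2->1 ok
  [26] x  {0,2}  => 2  1->2 ok
  [27] y  {1,3}  => 3  2->3 ok
  [28] x  {0,2}  => 0  3->0 ok

0,0,3,0,0,0,3,2,2,2,1,1,1,3,0,0,0,0,0,0,3,0,3,2,2,1,2,3,0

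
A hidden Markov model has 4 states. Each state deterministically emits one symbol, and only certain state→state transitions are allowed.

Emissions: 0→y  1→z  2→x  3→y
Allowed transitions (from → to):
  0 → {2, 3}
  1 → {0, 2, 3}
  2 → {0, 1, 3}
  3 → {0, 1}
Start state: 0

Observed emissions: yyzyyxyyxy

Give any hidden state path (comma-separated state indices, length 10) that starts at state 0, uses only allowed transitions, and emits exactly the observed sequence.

0,3,1,3,0,2,3,0,2,0

  pos 0: y in {0,3}, choose 0; start
  pos 1: y in {0,3}, choose 3; 0->3 ok
  pos 2: z in {1}, choose 1; 3->1 ok
  pos 3: y in {0,3}, choose 3; 1->3 ok
  pos 4: y in {0,3}, choose 0; 3->0 ok
  pos 5: x in {2}, choose 2; 0->2 ok
  pos 6: y in {0,3}, choose 3; 2->3 ok
  pos 7: y in {0,3}, choose 0; 3->0 ok
  pos 8: x in {2}, choose 2; 0->2 ok
  pos 9: y in {0,3}, choose 0; 2->0 ok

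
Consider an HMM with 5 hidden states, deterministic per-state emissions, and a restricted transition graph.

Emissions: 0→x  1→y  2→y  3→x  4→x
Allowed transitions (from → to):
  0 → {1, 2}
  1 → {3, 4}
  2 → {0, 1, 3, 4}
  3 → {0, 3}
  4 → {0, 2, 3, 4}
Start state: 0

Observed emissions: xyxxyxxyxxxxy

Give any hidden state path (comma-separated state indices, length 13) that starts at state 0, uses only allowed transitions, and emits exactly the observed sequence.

0,1,3,0,1,3,0,1,3,3,3,0,1

  t0 'x' -> {0,3,4}, take 0 (start)
  t1 'y' -> {1,2}, take 1 (0->1 ok)
  t2 'x' -> {0,3,4}, take 3 (1->3 ok)
  t3 'x' -> {0,3,4}, take 0 (3->0 ok)
  t4 'y' -> {1,2}, take 1 (0->1 ok)
  t5 'x' -> {0,3,4}, take 3 (1->3 ok)
  t6 'x' -> {0,3,4}, take 0 (3->0 ok)
  t7 'y' -> {1,2}, take 1 (0->1 ok)
  t8 'x' -> {0,3,4}, take 3 (1->3 ok)
  t9 'x' -> {0,3,4}, take 3 (3->3 ok)
  t10 'x' -> {0,3,4}, take 3 (3->3 ok)
  t11 'x' -> {0,3,4}, take 0 (3->0 ok)
  t12 'y' -> {1,2}, take 1 (0->1 ok)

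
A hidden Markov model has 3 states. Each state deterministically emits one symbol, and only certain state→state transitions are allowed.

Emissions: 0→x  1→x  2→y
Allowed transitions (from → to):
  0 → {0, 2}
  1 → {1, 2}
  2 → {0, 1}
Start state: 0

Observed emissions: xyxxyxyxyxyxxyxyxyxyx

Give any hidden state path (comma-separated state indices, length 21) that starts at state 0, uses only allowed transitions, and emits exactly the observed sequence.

0,2,0,0,2,1,2,0,2,1,2,1,1,2,1,2,1,2,1,2,1

  0: obs=x cand={0,1} pick 0 [start]
  1: obs=y cand={2} pick 2 [0->2 ok]
  2: obs=x cand={0,1} pick 0 [2->0 ok]
  3: obs=x cand={0,1} pick 0 [0->0 ok]
  4: obs=y cand={2} pick 2 [0->2 ok]
  5: obs=x cand={0,1} pick 1 [2->1 ok]
  6: obs=y cand={2} pick 2 [1->2 ok]
  7: obs=x cand={0,1} pick 0 [2->0 ok]
  8: obs=y cand={2} pick 2 [0->2 ok]
  9: obs=x cand={0,1} pick 1 [2->1 ok]
  10: obs=y cand={2} pick 2 [1->2 ok]
  11: obs=x cand={0,1} pick 1 [2->1 ok]
  12: obs=x cand={0,1} pick 1 [1->1 ok]
  13: obs=y cand={2} pick 2 [1->2 ok]
  14: obs=x cand={0,1} pick 1 [2->1 ok]
  15: obs=y cand={2} pick 2 [1->2 ok]
  16: obs=x cand={0,1} pick 1 [2->1 ok]
  17: obs=y cand={2} pick 2 [1->2 ok]
  18: obs=x cand={0,1} pick 1 [2->1 ok]
  19: obs=y cand={2} pick 2 [1->2 ok]
  20: obs=x cand={0,1} pick 1 [2->1 ok]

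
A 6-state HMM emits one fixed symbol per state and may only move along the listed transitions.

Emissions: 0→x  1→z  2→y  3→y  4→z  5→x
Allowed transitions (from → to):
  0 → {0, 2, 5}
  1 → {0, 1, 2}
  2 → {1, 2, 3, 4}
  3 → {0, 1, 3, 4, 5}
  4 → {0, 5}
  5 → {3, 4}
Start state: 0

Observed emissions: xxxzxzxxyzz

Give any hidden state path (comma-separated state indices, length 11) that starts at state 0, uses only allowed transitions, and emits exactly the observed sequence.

0,0,5,4,5,4,0,5,3,1,1

  0: obs=x cand={0,5} pick 0 [start]
  1: obs=x cand={0,5} pick 0 [0->0 ok]
  2: obs=x cand={0,5} pick 5 [0->5 ok]
  3: obs=z cand={1,4} pick 4 [5->4 ok]
  4: obs=x cand={0,5} pick 5 [4->5 ok]
  5: obs=z cand={1,4} pick 4 [5->4 ok]
  6: obs=x cand={0,5} pick 0 [4->0 ok]
  7: obs=x cand={0,5} pick 5 [0->5 ok]
  8: obs=y cand={2,3} pick 3 [5->3 ok]
  9: obs=z cand={1,4} pick 1 [3->1 ok]
  10: obs=z cand={1,4} pick 1 [1->1 ok]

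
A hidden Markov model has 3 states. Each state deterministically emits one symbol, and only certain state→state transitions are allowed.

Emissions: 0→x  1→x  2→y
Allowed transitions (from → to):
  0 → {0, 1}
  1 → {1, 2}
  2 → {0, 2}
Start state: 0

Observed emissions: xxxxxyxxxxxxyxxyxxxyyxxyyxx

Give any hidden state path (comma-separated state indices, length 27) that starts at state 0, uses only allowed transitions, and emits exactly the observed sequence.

  t0 'x' -> {0,1}, take 0 (start)
  t1 'x' -> {0,1}, take 0 (0->0 ok)
  t2 'x' -> {0,1}, take 0 (0->0 ok)
  t3 'x' -> {0,1}, take 1 (0->1 ok)
  t4 'x' -> {0,1}, take 1 (1->1 ok)
  t5 'y' -> {2}, take 2 (1->2 ok)
  t6 'x' -> {0,1}, take 0 (2->0 ok)
  t7 'x' -> {0,1}, take 0 (0->0 ok)
  t8 'x' -> {0,1}, take 0 (0->0 ok)
  t9 'x' -> {0,1}, take 0 (0->0 ok)
  t10 'x' -> {0,1}, take 1 (0->1 ok)
  t11 'x' -> {0,1}, take 1 (1->1 ok)
  t12 'y' -> {2}, take 2 (1->2 ok)
  t13 'x' -> {0,1}, take 0 (2->0 ok)
  t14 'x' -> {0,1}, take 1 (0->1 ok)
  t15 'y' -> {2}, take 2 (1->2 ok)
  t16 'x' -> {0,1}, take 0 (2->0 ok)
  t17 'x' -> {0,1}, take 1 (0->1 ok)
  t18 'x' -> {0,1}, take 1 (1->1 ok)
  t19 'y' -> {2}, take 2 (1->2 ok)
  t20 'y' -> {2}, take 2 (2->2 ok)
  t21 'x' -> {0,1}, take 0 (2->0 ok)
  t22 'x' -> {0,1}, take 1 (0->1 ok)
  t23 'y' -> {2}, take 2 (1->2 ok)
  t24 'y' -> {2}, take 2 (2->2 ok)
  t25 'x' -> {0,1}, take 0 (2->0 ok)
  t26 'x' -> {0,1}, take 1 (0->1 ok)

0,0,0,1,1,2,0,0,0,0,1,1,2,0,1,2,0,1,1,2,2,0,1,2,2,0,1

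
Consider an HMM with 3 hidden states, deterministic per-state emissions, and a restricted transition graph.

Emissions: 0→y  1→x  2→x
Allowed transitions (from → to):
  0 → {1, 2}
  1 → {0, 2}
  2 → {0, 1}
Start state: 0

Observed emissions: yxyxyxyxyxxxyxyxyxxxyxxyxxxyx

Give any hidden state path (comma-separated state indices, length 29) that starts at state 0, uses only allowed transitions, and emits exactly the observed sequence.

0,1,0,2,0,1,0,2,0,1,2,1,0,2,0,1,0,1,2,1,0,2,1,0,1,2,1,0,2

  [0] y  {0}  => 0  start
  [1] x  {1,2}  => 1  0->1 ok
  [2] y  {0}  => 0  1->0 ok
  [3] x  {1,2}  => 2  0->2 ok
  [4] y  {0}  => 0  2->0 ok
  [5] x  {1,2}  => 1  0->1 ok
  [6] y  {0}  => 0  1->0 ok
  [7] x  {1,2}  => 2  0->2 ok
  [8] y  {0}  => 0  2->0 ok
  [9] x  {1,2}  => 1  0->1 ok
  [10] x  {1,2}  => 2  1->2 ok
  [11] x  {1,2}  => 1  2->1 ok
  [12] y  {0}  => 0  1->0 ok
  [13] x  {1,2}  => 2  0->2 ok
  [14] y  {0}  => 0  2->0 ok
  [15] x  {1,2}  => 1  0->1 ok
  [16] y  {0}  => 0  1->0 ok
  [17] x  {1,2}  => 1  0->1 ok
  [18] x  {1,2}  => 2  1->2 ok
  [19] x  {1,2}  => 1  2->1 ok
  [20] y  {0}  => 0  1->0 ok
  [21] x  {1,2}  => 2  0->2 ok
  [22] x  {1,2}  => 1  2->1 ok
  [23] y  {0}  => 0  1->0 ok
  [24] x  {1,2}  => 1  0->1 ok
  [25] x  {1,2}  => 2  1->2 ok
  [26] x  {1,2}  => 1  2->1 ok
  [27] y  {0}  => 0  1->0 ok
  [28] x  {1,2}  => 2  0->2 ok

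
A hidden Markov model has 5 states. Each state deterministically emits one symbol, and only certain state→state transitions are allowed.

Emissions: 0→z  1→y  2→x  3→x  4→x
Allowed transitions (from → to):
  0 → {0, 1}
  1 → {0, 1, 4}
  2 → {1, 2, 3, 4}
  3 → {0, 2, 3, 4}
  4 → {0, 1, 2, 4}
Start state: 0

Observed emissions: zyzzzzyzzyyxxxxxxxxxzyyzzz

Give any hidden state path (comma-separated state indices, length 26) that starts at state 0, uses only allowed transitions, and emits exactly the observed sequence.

0,1,0,0,0,0,1,0,0,1,1,4,2,2,3,2,4,4,2,4,0,1,1,0,0,0

  0: obs=z cand={0} pick 0 [start]
  1: obs=y cand={1} pick 1 [0->1 ok]
  2: obs=z cand={0} pick 0 [1->0 ok]
  3: obs=z cand={0} pick 0 [0->0 ok]
  4: obs=z cand={0} pick 0 [0->0 ok]
  5: obs=z cand={0} pick 0 [0->0 ok]
  6: obs=y cand={1} pick 1 [0->1 ok]
  7: obs=z cand={0} pick 0 [1->0 ok]
  8: obs=z cand={0} pick 0 [0->0 ok]
  9: obs=y cand={1} pick 1 [0->1 ok]
  10: obs=y cand={1} pick 1 [1->1 ok]
  11: obs=x cand={2,3,4} pick 4 [1->4 ok]
  12: obs=x cand={2,3,4} pick 2 [4->2 ok]
  13: obs=x cand={2,3,4} pick 2 [2->2 ok]
  14: obs=x cand={2,3,4} pick 3 [2->3 ok]
  15: obs=x cand={2,3,4} pick 2 [3->2 ok]
  16: obs=x cand={2,3,4} pick 4 [2->4 ok]
  17: obs=x cand={2,3,4} pick 4 [4->4 ok]
  18: obs=x cand={2,3,4} pick 2 [4->2 ok]
  19: obs=x cand={2,3,4} pick 4 [2->4 ok]
  20: obs=z cand={0} pick 0 [4->0 ok]
  21: obs=y cand={1} pick 1 [0->1 ok]
  22: obs=y cand={1} pick 1 [1->1 ok]
  23: obs=z cand={0} pick 0 [1->0 ok]
  24: obs=z cand={0} pick 0 [0->0 ok]
  25: obs=z cand={0} pick 0 [0->0 ok]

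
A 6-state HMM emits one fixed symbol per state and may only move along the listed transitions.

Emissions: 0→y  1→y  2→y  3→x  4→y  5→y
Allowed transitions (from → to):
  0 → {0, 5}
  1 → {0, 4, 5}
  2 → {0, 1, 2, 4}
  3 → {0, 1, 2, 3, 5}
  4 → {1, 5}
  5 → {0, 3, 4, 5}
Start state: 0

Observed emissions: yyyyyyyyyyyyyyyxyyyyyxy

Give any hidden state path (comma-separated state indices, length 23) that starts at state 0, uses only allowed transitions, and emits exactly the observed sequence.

  pos 0: y in {0,1,2,4,5}, choose 0; start
  pos 1: y in {0,1,2,4,5}, choose 0; 0->0 ok
  pos 2: y in {0,1,2,4,5}, choose 5; 0->5 ok
  pos 3: y in {0,1,2,4,5}, choose 4; 5->4 ok
  pos 4: y in {0,1,2,4,5}, choose 1; 4->1 ok
  pos 5: y in {0,1,2,4,5}, choose 4; 1->4 ok
  pos 6: y in {0,1,2,4,5}, choose 5; 4->5 ok
  pos 7: y in {0,1,2,4,5}, choose 5; 5->5 ok
  pos 8: y in {0,1,2,4,5}, choose 5; 5->5 ok
  pos 9: y in {0,1,2,4,5}, choose 5; 5->5 ok
  pos 10: y in {0,1,2,4,5}, choose 5; 5->5 ok
  pos 11: y in {0,1,2,4,5}, choose 5; 5->5 ok
  pos 12: y in {0,1,2,4,5}, choose 0; 5->0 ok
  pos 13: y in {0,1,2,4,5}, choose 0; 0->0 ok
  pos 14: y in {0,1,2,4,5}, choose 5; 0->5 ok
  pos 15: x in {3}, choose 3; 5->3 ok
  pos 16: y in {0,1,2,4,5}, choose 1; 3->1 ok
  pos 17: y in {0,1,2,4,5}, choose 5; 1->5 ok
  pos 18: y in {0,1,2,4,5}, choose 0; 5->0 ok
  pos 19: y in {0,1,2,4,5}, choose 0; 0->0 ok
  pos 20: y in {0,1,2,4,5}, choose 5; 0->5 ok
  pos 21: x in {3}, choose 3; 5->3 ok
  pos 22: y in {0,1,2,4,5}, choose 0; 3->0 ok

0,0,5,4,1,4,5,5,5,5,5,5,0,0,5,3,1,5,0,0,5,3,0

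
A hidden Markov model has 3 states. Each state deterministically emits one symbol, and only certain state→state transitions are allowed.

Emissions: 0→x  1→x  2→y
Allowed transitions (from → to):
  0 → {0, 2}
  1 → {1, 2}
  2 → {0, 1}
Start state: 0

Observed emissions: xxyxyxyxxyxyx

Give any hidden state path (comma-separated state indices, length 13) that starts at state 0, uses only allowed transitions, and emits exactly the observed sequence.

0,0,2,1,2,0,2,1,1,2,1,2,0

  [0] x  {0,1}  => 0  start
  [1] x  {0,1}  => 0  0->0 ok
  [2] y  {2}  => 2  0->2 ok
  [3] x  {0,1}  => 1  2->1 ok
  [4] y  {2}  => 2  1->2 ok
  [5] x  {0,1}  => 0  2->0 ok
  [6] y  {2}  => 2  0->2 ok
  [7] x  {0,1}  => 1  2->1 ok
  [8] x  {0,1}  => 1  1->1 ok
  [9] y  {2}  => 2  1->2 ok
  [10] x  {0,1}  => 1  2->1 ok
  [11] y  {2}  => 2  1->2 ok
  [12] x  {0,1}  => 0  2->0 ok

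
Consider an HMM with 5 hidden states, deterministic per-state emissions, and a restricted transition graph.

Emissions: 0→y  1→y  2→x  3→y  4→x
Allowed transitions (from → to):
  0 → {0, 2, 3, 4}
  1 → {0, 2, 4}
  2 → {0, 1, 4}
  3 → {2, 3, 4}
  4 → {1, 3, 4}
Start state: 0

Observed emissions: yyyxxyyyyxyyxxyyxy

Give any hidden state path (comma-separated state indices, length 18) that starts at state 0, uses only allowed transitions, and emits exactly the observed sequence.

0,3,3,4,4,1,0,0,0,2,0,0,4,4,3,3,2,0

  t0 'y' -> {0,1,3}, take 0 (start)
  t1 'y' -> {0,1,3}, take 3 (0->3 ok)
  t2 'y' -> {0,1,3}, take 3 (3->3 ok)
  t3 'x' -> {2,4}, take 4 (3->4 ok)
  t4 'x' -> {2,4}, take 4 (4->4 ok)
  t5 'y' -> {0,1,3}, take 1 (4->1 ok)
  t6 'y' -> {0,1,3}, take 0 (1->0 ok)
  t7 'y' -> {0,1,3}, take 0 (0->0 ok)
  t8 'y' -> {0,1,3}, take 0 (0->0 ok)
  t9 'x' -> {2,4}, take 2 (0->2 ok)
  t10 'y' -> {0,1,3}, take 0 (2->0 ok)
  t11 'y' -> {0,1,3}, take 0 (0->0 ok)
  t12 'x' -> {2,4}, take 4 (0->4 ok)
  t13 'x' -> {2,4}, take 4 (4->4 ok)
  t14 'y' -> {0,1,3}, take 3 (4->3 ok)
  t15 'y' -> {0,1,3}, take 3 (3->3 ok)
  t16 'x' -> {2,4}, take 2 (3->2 ok)
  t17 'y' -> {0,1,3}, take 0 (2->0 ok)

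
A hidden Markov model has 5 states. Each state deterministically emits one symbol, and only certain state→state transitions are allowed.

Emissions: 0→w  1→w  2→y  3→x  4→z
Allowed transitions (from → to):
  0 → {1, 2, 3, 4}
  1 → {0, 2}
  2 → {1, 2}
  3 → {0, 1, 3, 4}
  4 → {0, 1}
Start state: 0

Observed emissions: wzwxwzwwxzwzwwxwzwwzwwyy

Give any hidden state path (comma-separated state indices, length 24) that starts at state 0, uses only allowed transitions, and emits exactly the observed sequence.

0,4,0,3,0,4,1,0,3,4,0,4,1,0,3,0,4,1,0,4,1,0,2,2

  0: obs=w cand={0,1} pick 0 [start]
  1: obs=z cand={4} pick 4 [0->4 ok]
  2: obs=w cand={0,1} pick 0 [4->0 ok]
  3: obs=x cand={3} pick 3 [0->3 ok]
  4: obs=w cand={0,1} pick 0 [3->0 ok]
  5: obs=z cand={4} pick 4 [0->4 ok]
  6: obs=w cand={0,1} pick 1 [4->1 ok]
  7: obs=w cand={0,1} pick 0 [1->0 ok]
  8: obs=x cand={3} pick 3 [0->3 ok]
  9: obs=z cand={4} pick 4 [3->4 ok]
  10: obs=w cand={0,1} pick 0 [4->0 ok]
  11: obs=z cand={4} pick 4 [0->4 ok]
  12: obs=w cand={0,1} pick 1 [4->1 ok]
  13: obs=w cand={0,1} pick 0 [1->0 ok]
  14: obs=x cand={3} pick 3 [0->3 ok]
  15: obs=w cand={0,1} pick 0 [3->0 ok]
  16: obs=z cand={4} pick 4 [0->4 ok]
  17: obs=w cand={0,1} pick 1 [4->1 ok]
  18: obs=w cand={0,1} pick 0 [1->0 ok]
  19: obs=z cand={4} pick 4 [0->4 ok]
  20: obs=w cand={0,1} pick 1 [4->1 ok]
  21: obs=w cand={0,1} pick 0 [1->0 ok]
  22: obs=y cand={2} pick 2 [0->2 ok]
  23: obs=y cand={2} pick 2 [2->2 ok]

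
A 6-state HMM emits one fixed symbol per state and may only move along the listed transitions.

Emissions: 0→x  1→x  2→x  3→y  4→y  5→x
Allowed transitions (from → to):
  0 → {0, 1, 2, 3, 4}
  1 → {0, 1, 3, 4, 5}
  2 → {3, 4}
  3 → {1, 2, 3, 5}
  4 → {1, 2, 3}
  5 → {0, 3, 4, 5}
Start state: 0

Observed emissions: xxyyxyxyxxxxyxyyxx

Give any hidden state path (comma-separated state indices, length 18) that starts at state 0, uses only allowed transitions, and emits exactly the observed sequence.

  pos 0: x in {0,1,2,5}, choose 0; start
  pos 1: x in {0,1,2,5}, choose 1; 0->1 ok
  pos 2: y in {3,4}, choose 3; 1->3 ok
  pos 3: y in {3,4}, choose 3; 3->3 ok
  pos 4: x in {0,1,2,5}, choose 2; 3->2 ok
  pos 5: y in {3,4}, choose 3; 2->3 ok
  pos 6: x in {0,1,2,5}, choose 2; 3->2 ok
  pos 7: y in {3,4}, choose 3; 2->3 ok
  pos 8: x in {0,1,2,5}, choose 5; 3->5 ok
  pos 9: x in {0,1,2,5}, choose 5; 5->5 ok
  pos 10: x in {0,1,2,5}, choose 0; 5->0 ok
  pos 11: x in {0,1,2,5}, choose 2; 0->2 ok
  pos 12: y in {3,4}, choose 3; 2->3 ok
  pos 13: x in {0,1,2,5}, choose 2; 3->2 ok
  pos 14: y in {3,4}, choose 4; 2->4 ok
  pos 15: y in {3,4}, choose 3; 4->3 ok
  pos 16: x in {0,1,2,5}, choose 1; 3->1 ok
  pos 17: x in {0,1,2,5}, choose 1; 1->1 ok

0,1,3,3,2,3,2,3,5,5,0,2,3,2,4,3,1,1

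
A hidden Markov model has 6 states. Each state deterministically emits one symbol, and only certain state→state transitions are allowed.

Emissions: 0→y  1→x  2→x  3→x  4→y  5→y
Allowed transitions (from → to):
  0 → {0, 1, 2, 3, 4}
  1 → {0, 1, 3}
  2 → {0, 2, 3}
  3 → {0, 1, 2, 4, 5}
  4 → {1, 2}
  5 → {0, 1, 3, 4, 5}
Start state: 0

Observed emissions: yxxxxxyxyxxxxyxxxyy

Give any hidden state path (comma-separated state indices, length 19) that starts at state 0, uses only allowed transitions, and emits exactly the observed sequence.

  0: obs=y cand={0,4,5} pick 0 [start]
  1: obs=x cand={1,2,3} pick 1 [0->1 ok]
  2: obs=x cand={1,2,3} pick 1 [1->1 ok]
  3: obs=x cand={1,2,3} pick 3 [1->3 ok]
  4: obs=x cand={1,2,3} pick 1 [3->1 ok]
  5: obs=x cand={1,2,3} pick 1 [1->1 ok]
  6: obs=y cand={0,4,5} pick 0 [1->0 ok]
  7: obs=x cand={1,2,3} pick 2 [0->2 ok]
  8: obs=y cand={0,4,5} pick 0 [2->0 ok]
  9: obs=x cand={1,2,3} pick 3 [0->3 ok]
  10: obs=x cand={1,2,3} pick 2 [3->2 ok]
  11: obs=x cand={1,2,3} pick 3 [2->3 ok]
  12: obs=x cand={1,2,3} pick 1 [3->1 ok]
  13: obs=y cand={0,4,5} pick 0 [1->0 ok]
  14: obs=x cand={1,2,3} pick 1 [0->1 ok]
  15: obs=x cand={1,2,3} pick 3 [1->3 ok]
  16: obs=x cand={1,2,3} pick 2 [3->2 ok]
  17: obs=y cand={0,4,5} pick 0 [2->0 ok]
  18: obs=y cand={0,4,5} pick 0 [0->0 ok]

0,1,1,3,1,1,0,2,0,3,2,3,1,0,1,3,2,0,0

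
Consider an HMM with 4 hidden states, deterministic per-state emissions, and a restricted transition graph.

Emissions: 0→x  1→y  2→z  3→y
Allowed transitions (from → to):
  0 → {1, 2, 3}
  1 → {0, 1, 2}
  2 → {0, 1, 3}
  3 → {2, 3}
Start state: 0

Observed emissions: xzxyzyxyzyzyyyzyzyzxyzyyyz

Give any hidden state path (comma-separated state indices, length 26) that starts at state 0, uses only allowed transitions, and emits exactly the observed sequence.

  0: obs=x cand={0} pick 0 [start]
  1: obs=z cand={2} pick 2 [0->2 ok]
  2: obs=x cand={0} pick 0 [2->0 ok]
  3: obs=y cand={1,3} pick 3 [0->3 ok]
  4: obs=z cand={2} pick 2 [3->2 ok]
  5: obs=y cand={1,3} pick 1 [2->1 ok]
  6: obs=x cand={0} pick 0 [1->0 ok]
  7: obs=y cand={1,3} pick 1 [0->1 ok]
  8: obs=z cand={2} pick 2 [1->2 ok]
  9: obs=y cand={1,3} pick 1 [2->1 ok]
  10: obs=z cand={2} pick 2 [1->2 ok]
  11: obs=y cand={1,3} pick 3 [2->3 ok]
  12: obs=y cand={1,3} pick 3 [3->3 ok]
  13: obs=y cand={1,3} pick 3 [3->3 ok]
  14: obs=z cand={2} pick 2 [3->2 ok]
  15: obs=y cand={1,3} pick 1 [2->1 ok]
  16: obs=z cand={2} pick 2 [1->2 ok]
  17: obs=y cand={1,3} pick 3 [2->3 ok]
  18: obs=z cand={2} pick 2 [3->2 ok]
  19: obs=x cand={0} pick 0 [2->0 ok]
  20: obs=y cand={1,3} pick 1 [0->1 ok]
  21: obs=z cand={2} pick 2 [1->2 ok]
  22: obs=y cand={1,3} pick 1 [2->1 ok]
  23: obs=y cand={1,3} pick 1 [1->1 ok]
  24: obs=y cand={1,3} pick 1 [1->1 ok]
  25: obs=z cand={2} pick 2 [1->2 ok]

0,2,0,3,2,1,0,1,2,1,2,3,3,3,2,1,2,3,2,0,1,2,1,1,1,2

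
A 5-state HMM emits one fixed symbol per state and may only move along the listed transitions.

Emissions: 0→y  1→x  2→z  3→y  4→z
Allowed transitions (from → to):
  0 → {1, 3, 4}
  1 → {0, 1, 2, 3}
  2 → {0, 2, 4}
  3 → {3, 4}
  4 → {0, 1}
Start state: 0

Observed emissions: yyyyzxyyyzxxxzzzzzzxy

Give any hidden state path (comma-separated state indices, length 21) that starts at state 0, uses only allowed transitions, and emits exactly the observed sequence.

  pos 0: y in {0,3}, choose 0; start
  pos 1: y in {0,3}, choose 3; 0->3 ok
  pos 2: y in {0,3}, choose 3; 3->3 ok
  pos 3: y in {0,3}, choose 3; 3->3 ok
  pos 4: z in {2,4}, choose 4; 3->4 ok
  pos 5: x in {1}, choose 1; 4->1 ok
  pos 6: y in {0,3}, choose 0; 1->0 ok
  pos 7: y in {0,3}, choose 3; 0->3 ok
  pos 8: y in {0,3}, choose 3; 3->3 ok
  pos 9: z in {2,4}, choose 4; 3->4 ok
  pos 10: x in {1}, choose 1; 4->1 ok
  pos 11: x in {1}, choose 1; 1->1 ok
  pos 12: x in {1}, choose 1; 1->1 ok
  pos 13: z in {2,4}, choose 2; 1->2 ok
  pos 14: z in {2,4}, choose 2; 2->2 ok
  pos 15: z in {2,4}, choose 2; 2->2 ok
  pos 16: z in {2,4}, choose 2; 2->2 ok
  pos 17: z in {2,4}, choose 2; 2->2 ok
  pos 18: z in {2,4}, choose 4; 2->4 ok
  pos 19: x in {1}, choose 1; 4->1 ok
  pos 20: y in {0,3}, choose 0; 1->0 ok

0,3,3,3,4,1,0,3,3,4,1,1,1,2,2,2,2,2,4,1,0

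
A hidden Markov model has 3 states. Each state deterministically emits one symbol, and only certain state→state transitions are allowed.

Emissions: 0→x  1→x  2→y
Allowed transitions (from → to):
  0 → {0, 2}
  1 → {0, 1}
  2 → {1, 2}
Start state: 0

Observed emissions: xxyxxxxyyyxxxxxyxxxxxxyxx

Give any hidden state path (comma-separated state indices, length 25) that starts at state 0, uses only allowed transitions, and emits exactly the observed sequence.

  0: obs=x cand={0,1} pick 0 [start]
  1: obs=x cand={0,1} pick 0 [0->0 ok]
  2: obs=y cand={2} pick 2 [0->2 ok]
  3: obs=x cand={0,1} pick 1 [2->1 ok]
  4: obs=x cand={0,1} pick 1 [1->1 ok]
  5: obs=x cand={0,1} pick 1 [1->1 ok]
  6: obs=x cand={0,1} pick 0 [1->0 ok]
  7: obs=y cand={2} pick 2 [0->2 ok]
  8: obs=y cand={2} pick 2 [2->2 ok]
  9: obs=y cand={2} pick 2 [2->2 ok]
  10: obs=x cand={0,1} pick 1 [2->1 ok]
  11: obs=x cand={0,1} pick 1 [1->1 ok]
  12: obs=x cand={0,1} pick 1 [1->1 ok]
  13: obs=x cand={0,1} pick 0 [1->0 ok]
  14: obs=x cand={0,1} pick 0 [0->0 ok]
  15: obs=y cand={2} pick 2 [0->2 ok]
  16: obs=x cand={0,1} pick 1 [2->1 ok]
  17: obs=x cand={0,1} pick 1 [1->1 ok]
  18: obs=x cand={0,1} pick 0 [1->0 ok]
  19: obs=x cand={0,1} pick 0 [0->0 ok]
  20: obs=x cand={0,1} pick 0 [0->0 ok]
  21: obs=x cand={0,1} pick 0 [0->0 ok]
  22: obs=y cand={2} pick 2 [0->2 ok]
  23: obs=x cand={0,1} pick 1 [2->1 ok]
  24: obs=x cand={0,1} pick 1 [1->1 ok]

0,0,2,1,1,1,0,2,2,2,1,1,1,0,0,2,1,1,0,0,0,0,2,1,1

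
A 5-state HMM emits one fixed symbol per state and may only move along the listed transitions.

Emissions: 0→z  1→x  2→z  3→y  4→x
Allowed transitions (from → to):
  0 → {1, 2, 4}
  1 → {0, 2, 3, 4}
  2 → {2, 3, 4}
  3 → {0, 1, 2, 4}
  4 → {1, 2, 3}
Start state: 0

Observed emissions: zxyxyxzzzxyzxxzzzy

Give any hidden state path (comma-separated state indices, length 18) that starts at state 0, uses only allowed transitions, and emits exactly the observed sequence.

0,1,3,1,3,1,2,2,2,4,3,0,4,1,0,2,2,3

  0: obs=z cand={0,2} pick 0 [start]
  1: obs=x cand={1,4} pick 1 [0->1 ok]
  2: obs=y cand={3} pick 3 [1->3 ok]
  3: obs=x cand={1,4} pick 1 [3->1 ok]
  4: obs=y cand={3} pick 3 [1->3 ok]
  5: obs=x cand={1,4} pick 1 [3->1 ok]
  6: obs=z cand={0,2} pick 2 [1->2 ok]
  7: obs=z cand={0,2} pick 2 [2->2 ok]
  8: obs=z cand={0,2} pick 2 [2->2 ok]
  9: obs=x cand={1,4} pick 4 [2->4 ok]
  10: obs=y cand={3} pick 3 [4->3 ok]
  11: obs=z cand={0,2} pick 0 [3->0 ok]
  12: obs=x cand={1,4} pick 4 [0->4 ok]
  13: obs=x cand={1,4} pick 1 [4->1 ok]
  14: obs=z cand={0,2} pick 0 [1->0 ok]
  15: obs=z cand={0,2} pick 2 [0->2 ok]
  16: obs=z cand={0,2} pick 2 [2->2 ok]
  17: obs=y cand={3} pick 3 [2->3 ok]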